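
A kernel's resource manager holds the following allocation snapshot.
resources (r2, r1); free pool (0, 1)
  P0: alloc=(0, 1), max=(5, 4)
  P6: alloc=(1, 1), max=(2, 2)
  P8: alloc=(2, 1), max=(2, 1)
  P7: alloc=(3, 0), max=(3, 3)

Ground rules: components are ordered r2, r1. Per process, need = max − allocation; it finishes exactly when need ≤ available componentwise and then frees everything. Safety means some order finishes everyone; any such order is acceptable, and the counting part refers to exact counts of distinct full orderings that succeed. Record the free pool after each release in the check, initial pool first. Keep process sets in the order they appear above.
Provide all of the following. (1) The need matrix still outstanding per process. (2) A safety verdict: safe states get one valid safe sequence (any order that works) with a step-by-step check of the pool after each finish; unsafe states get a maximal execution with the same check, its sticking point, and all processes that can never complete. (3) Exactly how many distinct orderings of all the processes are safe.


(1) Remaining need (order r2, r1):
  P0: (5, 3)
  P6: (1, 1)
  P8: (0, 0)
  P7: (0, 3)
(2) SAFE — a valid safe sequence is P8, P6, P7, P0.
Key observation: at P7 the run first touches a limit — (0, 3) against (3, 3), exact on a resource it actually requests.
Walking it through:
  pool = (0, 1)
  P8: need (0, 0) fits (0, 1); releases (2, 1), pool now (2, 2)
  P6: need (1, 1) fits (2, 2); releases (1, 1), pool now (3, 3)
  P7: need (0, 3) fits (3, 3); releases (3, 0), pool now (6, 3)
  P0: need (5, 3) fits (6, 3); releases (0, 1), pool now (6, 4)
(3) The exact count: 1 of the possible complete orderings is a safe sequence.


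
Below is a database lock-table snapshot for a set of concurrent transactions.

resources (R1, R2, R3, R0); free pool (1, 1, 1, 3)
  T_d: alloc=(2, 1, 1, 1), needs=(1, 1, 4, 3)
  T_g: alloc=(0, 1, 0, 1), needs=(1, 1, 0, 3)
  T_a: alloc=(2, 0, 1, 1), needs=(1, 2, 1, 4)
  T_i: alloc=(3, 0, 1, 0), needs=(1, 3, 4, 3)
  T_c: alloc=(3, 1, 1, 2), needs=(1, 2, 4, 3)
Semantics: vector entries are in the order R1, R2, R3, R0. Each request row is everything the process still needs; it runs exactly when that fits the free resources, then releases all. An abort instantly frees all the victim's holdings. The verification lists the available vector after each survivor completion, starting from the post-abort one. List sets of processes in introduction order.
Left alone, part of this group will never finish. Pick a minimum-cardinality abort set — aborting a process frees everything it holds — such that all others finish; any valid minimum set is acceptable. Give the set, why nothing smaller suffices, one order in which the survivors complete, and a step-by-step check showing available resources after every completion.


Abort T_i and T_c.
Key observation: T_d had no path to completion before; after the abort of T_i and T_c ((6, 1, 2, 2) returned), step 3 is where it fits.
Minimality, checking each single-abort alternative: T_d alone leaves T_i blocked (short on R3); T_g alone leaves T_d blocked (short on R3); T_a alone leaves T_d blocked (short on R3); T_i alone leaves T_d blocked (short on R3); T_c alone leaves T_d blocked (short on R3).
The survivors complete as T_a, T_g, T_d. Walking it through (starting from the post-abort pool):
  pool = (7, 2, 3, 5)
  T_a: need (1, 2, 1, 4) fits (7, 2, 3, 5); releases (2, 0, 1, 1), pool now (9, 2, 4, 6)
  T_g: need (1, 1, 0, 3) fits (9, 2, 4, 6); releases (0, 1, 0, 1), pool now (9, 3, 4, 7)
  T_d: need (1, 1, 4, 3) fits (9, 3, 4, 7); releases (2, 1, 1, 1), pool now (11, 4, 5, 8)


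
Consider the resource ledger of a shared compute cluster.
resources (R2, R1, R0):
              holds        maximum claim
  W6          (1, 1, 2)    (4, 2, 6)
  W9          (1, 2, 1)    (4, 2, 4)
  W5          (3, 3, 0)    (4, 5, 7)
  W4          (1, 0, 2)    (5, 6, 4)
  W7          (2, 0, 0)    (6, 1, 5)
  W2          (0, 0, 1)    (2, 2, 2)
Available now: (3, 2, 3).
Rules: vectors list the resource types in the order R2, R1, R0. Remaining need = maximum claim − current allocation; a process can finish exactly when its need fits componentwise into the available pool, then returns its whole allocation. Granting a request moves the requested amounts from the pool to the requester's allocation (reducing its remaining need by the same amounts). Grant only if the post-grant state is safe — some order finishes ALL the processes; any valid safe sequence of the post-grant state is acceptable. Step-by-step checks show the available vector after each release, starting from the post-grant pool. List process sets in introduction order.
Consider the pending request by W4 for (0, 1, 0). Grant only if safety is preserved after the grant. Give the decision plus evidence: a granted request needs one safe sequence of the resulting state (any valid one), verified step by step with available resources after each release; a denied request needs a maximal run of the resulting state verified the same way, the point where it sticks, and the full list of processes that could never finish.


GRANT — the state after the grant stays safe, e.g. via W9, W2, W6, W5, W4, W7.
Key observation: with (3, 1, 3) left after the transfer, W9 can run at once — the state stays safe.
Check on the post-grant state, step by step:
  pool = (3, 1, 3)
  W9: need (3, 0, 3) fits (3, 1, 3); releases (1, 2, 1), pool now (4, 3, 4)
  W2: need (2, 2, 1) fits (4, 3, 4); releases (0, 0, 1), pool now (4, 3, 5)
  W6: need (3, 1, 4) fits (4, 3, 5); releases (1, 1, 2), pool now (5, 4, 7)
  W5: need (1, 2, 7) fits (5, 4, 7); releases (3, 3, 0), pool now (8, 7, 7)
  W4: need (4, 5, 2) fits (8, 7, 7); releases (1, 1, 2), pool now (9, 8, 9)
  W7: need (4, 1, 5) fits (9, 8, 9); releases (2, 0, 0), pool now (11, 8, 9)


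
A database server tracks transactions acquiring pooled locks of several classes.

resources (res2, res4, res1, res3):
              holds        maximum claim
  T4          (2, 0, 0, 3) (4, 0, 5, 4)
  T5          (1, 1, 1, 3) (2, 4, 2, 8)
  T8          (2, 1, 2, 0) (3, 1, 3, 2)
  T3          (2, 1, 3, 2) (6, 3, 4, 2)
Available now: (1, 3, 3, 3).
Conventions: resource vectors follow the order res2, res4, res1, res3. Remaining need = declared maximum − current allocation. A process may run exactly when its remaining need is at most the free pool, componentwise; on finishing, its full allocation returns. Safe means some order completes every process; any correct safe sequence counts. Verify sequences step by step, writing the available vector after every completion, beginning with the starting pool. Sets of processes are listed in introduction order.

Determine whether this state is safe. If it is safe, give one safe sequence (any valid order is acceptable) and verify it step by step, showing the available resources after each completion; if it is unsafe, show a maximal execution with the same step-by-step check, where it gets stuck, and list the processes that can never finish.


SAFE — a valid safe sequence is T8, T4, T3, T5.
Key observation: the first exact fit in this order is T8 — it needs (1, 0, 1, 2) with (1, 3, 3, 3) free, meeting a requested resource to the last unit.
Walking it through:
  pool = (1, 3, 3, 3)
  T8: need (1, 0, 1, 2) fits (1, 3, 3, 3); releases (2, 1, 2, 0), pool now (3, 4, 5, 3)
  T4: need (2, 0, 5, 1) fits (3, 4, 5, 3); releases (2, 0, 0, 3), pool now (5, 4, 5, 6)
  T3: need (4, 2, 1, 0) fits (5, 4, 5, 6); releases (2, 1, 3, 2), pool now (7, 5, 8, 8)
  T5: need (1, 3, 1, 5) fits (7, 5, 8, 8); releases (1, 1, 1, 3), pool now (8, 6, 9, 11)


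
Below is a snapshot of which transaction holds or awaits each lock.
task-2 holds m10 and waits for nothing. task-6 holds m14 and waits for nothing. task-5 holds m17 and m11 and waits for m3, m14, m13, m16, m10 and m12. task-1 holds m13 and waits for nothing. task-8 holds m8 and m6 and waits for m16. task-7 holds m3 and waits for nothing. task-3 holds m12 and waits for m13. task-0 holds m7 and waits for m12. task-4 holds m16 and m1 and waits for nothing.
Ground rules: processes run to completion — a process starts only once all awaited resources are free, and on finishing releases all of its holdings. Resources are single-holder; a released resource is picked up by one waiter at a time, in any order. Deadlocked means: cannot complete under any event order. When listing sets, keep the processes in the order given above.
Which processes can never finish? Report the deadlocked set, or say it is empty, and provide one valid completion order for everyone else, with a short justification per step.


Nothing here is deadlocked.
Key observation: the wait graph is acyclic; completion cascades from the unblocked processes through everyone else.
One completion order for the rest: task-6, task-1, task-3, task-4, task-0, task-2, task-7, task-5, task-8.
Step-by-step check:
  run task-6 (it waits on nothing); releases m14
  run task-1 (it waits on nothing); releases m13
  task-3: everything it awaited (m13) is free; runs, freeing m12
  run task-4 (it waits on nothing); releases m16 and m1
  task-0: everything it awaited (m12) is free; runs, freeing m7
  run task-2 (it waits on nothing); releases m10
  run task-7 (it waits on nothing); releases m3
  task-5: everything it awaited (m3, m14, m13, m16, m10 and m12) is free; runs, freeing m17 and m11
  task-8: everything it awaited (m16) is free; runs, freeing m8 and m6


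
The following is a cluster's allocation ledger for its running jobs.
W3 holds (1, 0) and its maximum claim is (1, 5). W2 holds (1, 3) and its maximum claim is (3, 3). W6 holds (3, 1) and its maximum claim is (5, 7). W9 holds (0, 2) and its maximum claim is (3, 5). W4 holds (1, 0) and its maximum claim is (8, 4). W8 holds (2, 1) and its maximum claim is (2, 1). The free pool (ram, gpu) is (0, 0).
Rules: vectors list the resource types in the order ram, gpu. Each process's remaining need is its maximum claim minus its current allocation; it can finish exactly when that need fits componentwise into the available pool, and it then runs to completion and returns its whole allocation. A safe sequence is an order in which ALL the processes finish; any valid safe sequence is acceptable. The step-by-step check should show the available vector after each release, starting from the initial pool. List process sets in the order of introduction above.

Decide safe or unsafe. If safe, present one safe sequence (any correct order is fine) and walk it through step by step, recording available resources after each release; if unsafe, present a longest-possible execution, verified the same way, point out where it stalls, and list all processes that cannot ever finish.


SAFE — a valid safe sequence is W8, W2, W9, W3, W6, W4.
Key observation: W2 is the earliest step where a requested resource binds exactly: need (2, 0), pool (2, 1) at its turn.
Step-by-step check:
  pool = (0, 0)
  W8 needs (0, 0) <= (0, 0) -> finishes; pool += (2, 1) = (2, 1)
  W2 needs (2, 0) <= (2, 1) -> finishes; pool += (1, 3) = (3, 4)
  W9 needs (3, 3) <= (3, 4) -> finishes; pool += (0, 2) = (3, 6)
  W3 needs (0, 5) <= (3, 6) -> finishes; pool += (1, 0) = (4, 6)
  W6 needs (2, 6) <= (4, 6) -> finishes; pool += (3, 1) = (7, 7)
  W4 needs (7, 4) <= (7, 7) -> finishes; pool += (1, 0) = (8, 7)


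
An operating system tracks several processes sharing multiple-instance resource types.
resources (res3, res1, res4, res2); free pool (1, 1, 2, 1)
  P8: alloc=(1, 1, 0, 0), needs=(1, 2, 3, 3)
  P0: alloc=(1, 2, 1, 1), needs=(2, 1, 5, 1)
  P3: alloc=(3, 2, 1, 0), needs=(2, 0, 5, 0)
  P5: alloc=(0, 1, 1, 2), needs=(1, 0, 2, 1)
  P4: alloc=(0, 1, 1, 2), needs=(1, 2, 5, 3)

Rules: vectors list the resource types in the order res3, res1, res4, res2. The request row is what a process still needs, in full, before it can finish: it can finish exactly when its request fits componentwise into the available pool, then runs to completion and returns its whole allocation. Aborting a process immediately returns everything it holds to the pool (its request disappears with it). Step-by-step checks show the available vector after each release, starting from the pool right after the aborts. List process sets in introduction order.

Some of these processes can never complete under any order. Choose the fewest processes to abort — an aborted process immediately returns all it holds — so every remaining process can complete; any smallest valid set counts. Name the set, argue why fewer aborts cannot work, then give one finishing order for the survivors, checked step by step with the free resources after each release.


The answer: abort P0 and P3.
Key observation: P4 had no path to completion before; after the abort of P0 and P3 ((4, 4, 2, 1) returned), step 2 is where it fits.
Why nothing smaller works — every single abort fails: P8 alone leaves P0 blocked (short on res4); P0 alone leaves P3 blocked (short on res4); P3 alone leaves P0 blocked (short on res4); P5 alone leaves P0 blocked (short on res4); P4 alone leaves P0 blocked (short on res4).
One survivor order: P5, P4, P8. Check, step by step (post-abort pool first):
  pool = (5, 5, 4, 2)
  run P5 (needs (1, 0, 2, 1), free (5, 5, 4, 2)); after release of (0, 1, 1, 2) the pool is (5, 6, 5, 4)
  run P4 (needs (1, 2, 5, 3), free (5, 6, 5, 4)); after release of (0, 1, 1, 2) the pool is (5, 7, 6, 6)
  run P8 (needs (1, 2, 3, 3), free (5, 7, 6, 6)); after release of (1, 1, 0, 0) the pool is (6, 8, 6, 6)


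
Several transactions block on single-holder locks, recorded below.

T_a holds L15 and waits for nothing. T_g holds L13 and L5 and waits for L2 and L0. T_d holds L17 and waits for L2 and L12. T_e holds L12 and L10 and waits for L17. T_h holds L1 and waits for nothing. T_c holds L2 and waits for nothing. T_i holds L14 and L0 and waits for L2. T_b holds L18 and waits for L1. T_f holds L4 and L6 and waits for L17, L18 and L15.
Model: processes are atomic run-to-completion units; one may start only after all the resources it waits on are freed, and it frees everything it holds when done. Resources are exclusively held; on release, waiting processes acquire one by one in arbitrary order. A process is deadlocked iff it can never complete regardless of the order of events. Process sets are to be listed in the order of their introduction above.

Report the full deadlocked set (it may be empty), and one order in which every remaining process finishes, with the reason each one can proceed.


Deadlocked: T_d, T_e and T_f.
Key observation: the cycle T_d -> T_e -> T_d can never break — each member waits on the next; T_f waits into the deadlock from upstream.
The rest can finish in the order T_c, T_a, T_i, T_h, T_g, T_b.
Verifying each step:
  T_c: no waits; runs immediately, freeing L2
  T_a: no waits; runs immediately, freeing L15
  T_i waits on L2 — all released -> runs and releases L14 and L0
  T_h: no waits; runs immediately, freeing L1
  T_g waits on L2 and L0 — all released -> runs and releases L13 and L5
  T_b waits on L1 — all released -> runs and releases L18


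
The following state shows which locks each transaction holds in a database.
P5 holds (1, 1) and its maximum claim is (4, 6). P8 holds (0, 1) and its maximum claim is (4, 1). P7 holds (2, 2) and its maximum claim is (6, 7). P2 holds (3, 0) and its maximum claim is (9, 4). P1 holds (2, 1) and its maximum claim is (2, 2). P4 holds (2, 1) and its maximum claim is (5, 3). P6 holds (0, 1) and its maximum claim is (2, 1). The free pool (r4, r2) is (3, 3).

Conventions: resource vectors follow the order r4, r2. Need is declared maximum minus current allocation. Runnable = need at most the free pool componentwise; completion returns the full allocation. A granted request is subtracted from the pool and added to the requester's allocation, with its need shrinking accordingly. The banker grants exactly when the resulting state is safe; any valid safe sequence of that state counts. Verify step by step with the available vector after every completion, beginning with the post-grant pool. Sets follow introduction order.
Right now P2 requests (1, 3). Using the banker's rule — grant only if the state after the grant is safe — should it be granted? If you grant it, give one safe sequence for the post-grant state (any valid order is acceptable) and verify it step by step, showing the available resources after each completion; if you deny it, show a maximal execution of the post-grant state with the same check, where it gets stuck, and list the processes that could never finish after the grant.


GRANT: granting preserves safety; a valid post-grant sequence is P6, P1, P4, P8, P2, P5, P7.
Key observation: the grant leaves (2, 0) free — enough for P6, whose release restarts the cascade.
Verifying the post-grant state step by step:
  pool = (2, 0)
  P6: need (2, 0) fits (2, 0); releases (0, 1), pool now (2, 1)
  P1: need (0, 1) fits (2, 1); releases (2, 1), pool now (4, 2)
  P4: need (3, 2) fits (4, 2); releases (2, 1), pool now (6, 3)
  P8: need (4, 0) fits (6, 3); releases (0, 1), pool now (6, 4)
  P2: need (5, 1) fits (6, 4); releases (4, 3), pool now (10, 7)
  P5: need (3, 5) fits (10, 7); releases (1, 1), pool now (11, 8)
  P7: need (4, 5) fits (11, 8); releases (2, 2), pool now (13, 10)


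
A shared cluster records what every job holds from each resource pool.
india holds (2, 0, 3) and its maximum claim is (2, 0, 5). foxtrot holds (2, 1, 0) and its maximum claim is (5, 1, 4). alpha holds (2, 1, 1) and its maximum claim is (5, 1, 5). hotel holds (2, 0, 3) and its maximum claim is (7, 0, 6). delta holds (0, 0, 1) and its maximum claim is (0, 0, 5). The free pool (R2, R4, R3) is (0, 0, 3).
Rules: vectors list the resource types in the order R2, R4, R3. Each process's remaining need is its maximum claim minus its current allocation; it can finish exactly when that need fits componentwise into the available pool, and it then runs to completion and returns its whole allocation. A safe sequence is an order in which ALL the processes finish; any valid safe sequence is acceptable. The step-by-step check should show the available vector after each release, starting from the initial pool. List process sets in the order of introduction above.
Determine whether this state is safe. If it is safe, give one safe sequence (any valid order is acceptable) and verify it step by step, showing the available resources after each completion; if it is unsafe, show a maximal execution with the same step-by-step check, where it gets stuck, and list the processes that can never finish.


UNSAFE — no complete ordering exists.
Key observation: india, delta can finish, but then (2, 0, 7) is all there is, and the blocked group's R2 demands exceed it.
Going as far as possible: india, delta; after that, nothing fits. Check, step by step:
  pool = (0, 0, 3)
  run india (needs (0, 0, 2), free (0, 0, 3)); after release of (2, 0, 3) the pool is (2, 0, 6)
  run delta (needs (0, 0, 4), free (2, 0, 6)); after release of (0, 0, 1) the pool is (2, 0, 7)
  foxtrot cannot run: need (3, 0, 4) vs free (2, 0, 7) (insufficient R2)
  alpha cannot run: need (3, 0, 4) vs free (2, 0, 7) (insufficient R2)
  hotel cannot run: need (5, 0, 3) vs free (2, 0, 7) (insufficient R2)
Never able to finish: foxtrot, alpha and hotel.


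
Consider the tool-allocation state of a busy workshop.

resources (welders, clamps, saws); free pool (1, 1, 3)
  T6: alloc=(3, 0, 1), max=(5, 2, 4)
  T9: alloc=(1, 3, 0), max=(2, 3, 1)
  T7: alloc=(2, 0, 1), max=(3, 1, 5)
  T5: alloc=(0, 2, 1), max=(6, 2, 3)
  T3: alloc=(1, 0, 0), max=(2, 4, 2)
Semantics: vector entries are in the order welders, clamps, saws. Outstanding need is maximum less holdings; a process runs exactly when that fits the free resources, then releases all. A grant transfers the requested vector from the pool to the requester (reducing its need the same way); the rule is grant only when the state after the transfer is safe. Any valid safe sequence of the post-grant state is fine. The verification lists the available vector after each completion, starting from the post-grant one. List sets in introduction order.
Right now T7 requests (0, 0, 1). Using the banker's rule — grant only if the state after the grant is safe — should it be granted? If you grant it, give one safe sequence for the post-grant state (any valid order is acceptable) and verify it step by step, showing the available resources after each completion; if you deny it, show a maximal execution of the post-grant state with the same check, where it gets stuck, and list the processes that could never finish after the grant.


DENY. Granting would leave the state unsafe.
Key observation: after T9, T3 the pool peaks at (3, 4, 2), and each blocked process is short somewhere: T6 on saws; T7 on saws; T5 on welders.
On the post-grant state, T9, T3 is a maximal run — nothing extends it. Walking it through:
  pool = (1, 1, 2)
  T9: need (1, 0, 1) fits (1, 1, 2); releases (1, 3, 0), pool now (2, 4, 2)
  T3: need (1, 4, 2) fits (2, 4, 2); releases (1, 0, 0), pool now (3, 4, 2)
  T6 still needs (2, 2, 3) but only (3, 4, 2) is free — short on saws
  T7 still needs (1, 1, 3) but only (3, 4, 2) is free — short on saws
  T5 still needs (6, 0, 2) but only (3, 4, 2) is free — short on welders
Processes that could never finish after the grant: T6, T7 and T5.


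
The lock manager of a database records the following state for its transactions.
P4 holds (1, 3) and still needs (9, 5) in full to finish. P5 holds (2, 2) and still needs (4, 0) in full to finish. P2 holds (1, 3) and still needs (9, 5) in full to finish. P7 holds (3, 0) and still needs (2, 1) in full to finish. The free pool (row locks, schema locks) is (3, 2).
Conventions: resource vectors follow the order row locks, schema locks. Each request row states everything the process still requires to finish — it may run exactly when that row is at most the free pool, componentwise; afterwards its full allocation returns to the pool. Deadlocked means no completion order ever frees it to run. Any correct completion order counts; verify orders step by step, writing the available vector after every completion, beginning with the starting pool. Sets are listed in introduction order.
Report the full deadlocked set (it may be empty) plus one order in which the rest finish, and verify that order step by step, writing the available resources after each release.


Deadlocked set: P4 and P2.
Key observation: once P7, P5 finish, the pool peaks at (8, 4) — and every remaining process still needs more row locks than that.
The rest can finish in the order P7, P5. Walking it through:
  pool = (3, 2)
  P7: need (2, 1) fits (3, 2); releases (3, 0), pool now (6, 2)
  P5: need (4, 0) fits (6, 2); releases (2, 2), pool now (8, 4)
The blocked processes can never fit:
  blocked: P4 wants (9, 5), pool (8, 4) — not enough row locks and schema locks
  blocked: P2 wants (9, 5), pool (8, 4) — not enough row locks and schema locks


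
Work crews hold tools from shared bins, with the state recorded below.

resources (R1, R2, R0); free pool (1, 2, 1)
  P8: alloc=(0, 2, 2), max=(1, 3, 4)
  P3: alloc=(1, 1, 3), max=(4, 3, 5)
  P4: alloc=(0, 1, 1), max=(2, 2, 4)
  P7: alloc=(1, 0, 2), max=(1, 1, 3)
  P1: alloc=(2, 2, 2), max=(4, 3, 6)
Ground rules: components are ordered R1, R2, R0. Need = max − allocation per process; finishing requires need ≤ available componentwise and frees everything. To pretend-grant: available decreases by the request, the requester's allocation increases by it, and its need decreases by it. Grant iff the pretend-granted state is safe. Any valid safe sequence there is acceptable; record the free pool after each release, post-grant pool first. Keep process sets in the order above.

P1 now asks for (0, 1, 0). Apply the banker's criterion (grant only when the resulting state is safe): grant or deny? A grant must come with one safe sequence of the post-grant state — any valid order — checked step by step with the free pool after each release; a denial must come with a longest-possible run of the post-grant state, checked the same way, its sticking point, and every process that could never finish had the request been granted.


GRANT — the state after the grant stays safe, e.g. via P7, P4, P1, P8, P3.
Key observation: after the grant the pool drops to (1, 1, 1), which still lets P7 finish first and unwind the rest.
Verifying the post-grant state step by step:
  pool = (1, 1, 1)
  P7 needs (0, 1, 1) <= (1, 1, 1) -> finishes; pool += (1, 0, 2) = (2, 1, 3)
  P4 needs (2, 1, 3) <= (2, 1, 3) -> finishes; pool += (0, 1, 1) = (2, 2, 4)
  P1 needs (2, 0, 4) <= (2, 2, 4) -> finishes; pool += (2, 3, 2) = (4, 5, 6)
  P8 needs (1, 1, 2) <= (4, 5, 6) -> finishes; pool += (0, 2, 2) = (4, 7, 8)
  P3 needs (3, 2, 2) <= (4, 7, 8) -> finishes; pool += (1, 1, 3) = (5, 8, 11)


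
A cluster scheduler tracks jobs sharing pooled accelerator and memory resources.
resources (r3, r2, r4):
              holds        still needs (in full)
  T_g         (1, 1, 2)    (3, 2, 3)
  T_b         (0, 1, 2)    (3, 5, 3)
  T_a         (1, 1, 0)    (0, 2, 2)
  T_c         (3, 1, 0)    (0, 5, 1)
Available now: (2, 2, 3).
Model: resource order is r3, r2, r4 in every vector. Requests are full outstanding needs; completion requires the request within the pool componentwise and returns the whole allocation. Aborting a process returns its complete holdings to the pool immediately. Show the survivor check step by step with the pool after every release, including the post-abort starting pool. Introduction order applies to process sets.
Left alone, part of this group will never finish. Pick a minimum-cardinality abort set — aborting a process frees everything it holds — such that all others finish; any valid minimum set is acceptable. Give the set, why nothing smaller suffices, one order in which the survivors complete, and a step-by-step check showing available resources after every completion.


The answer: abort T_c.
Key observation: aborting T_c returns (3, 1, 0), and T_b — hopeless before — runs at step 3 with the returned capacity in the pool.
Minimality: the empty abort set fails — the state is deadlocked as it stands.
Survivors finish in the order: T_a, T_g, T_b. Step-by-step check (pool after the aborts first):
  pool = (5, 3, 3)
  T_a needs (0, 2, 2) <= (5, 3, 3) -> finishes; pool += (1, 1, 0) = (6, 4, 3)
  T_g needs (3, 2, 3) <= (6, 4, 3) -> finishes; pool += (1, 1, 2) = (7, 5, 5)
  T_b needs (3, 5, 3) <= (7, 5, 5) -> finishes; pool += (0, 1, 2) = (7, 6, 7)


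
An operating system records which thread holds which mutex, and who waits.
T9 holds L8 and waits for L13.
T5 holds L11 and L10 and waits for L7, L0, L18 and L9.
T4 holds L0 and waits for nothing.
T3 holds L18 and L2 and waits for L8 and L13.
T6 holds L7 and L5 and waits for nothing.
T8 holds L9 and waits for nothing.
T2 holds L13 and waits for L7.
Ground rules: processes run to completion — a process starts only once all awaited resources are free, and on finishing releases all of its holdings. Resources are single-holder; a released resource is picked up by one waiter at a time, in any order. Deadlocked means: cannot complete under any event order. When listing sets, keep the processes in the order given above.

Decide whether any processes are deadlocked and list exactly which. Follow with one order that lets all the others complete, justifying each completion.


Nothing here is deadlocked.
Key observation: the wait relation is loop-free; peeling off processes with no waits unwinds the whole state.
The rest can finish in the order T6, T2, T4, T9, T8, T3, T5.
Check, step by step:
  T6: no waits; runs immediately, freeing L7 and L5
  T2 waits on L7 — all released -> runs and releases L13
  T4: no waits; runs immediately, freeing L0
  T9 waits on L13 — all released -> runs and releases L8
  T8: no waits; runs immediately, freeing L9
  T3 waits on L8 and L13 — all released -> runs and releases L18 and L2
  T5 waits on L7, L0, L18 and L9 — all released -> runs and releases L11 and L10


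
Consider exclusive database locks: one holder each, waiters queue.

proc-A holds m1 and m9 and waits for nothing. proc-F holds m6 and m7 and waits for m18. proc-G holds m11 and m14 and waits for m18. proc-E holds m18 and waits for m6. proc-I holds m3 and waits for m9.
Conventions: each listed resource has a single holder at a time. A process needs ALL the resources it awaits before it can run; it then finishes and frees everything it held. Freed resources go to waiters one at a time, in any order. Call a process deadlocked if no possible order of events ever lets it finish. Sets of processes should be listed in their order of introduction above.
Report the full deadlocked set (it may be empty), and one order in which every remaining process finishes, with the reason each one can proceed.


The deadlocked set is proc-F, proc-G and proc-E.
Key observation: the cycle proc-F -> proc-E -> proc-F can never break — each member waits on the next; proc-G waits into the deadlock from upstream.
The rest can finish in the order proc-A, proc-I.
Walking it through:
  proc-A waits on nothing -> runs at once and releases m1 and m9
  run proc-I (all its waits — m9 — are resolved); releases m3


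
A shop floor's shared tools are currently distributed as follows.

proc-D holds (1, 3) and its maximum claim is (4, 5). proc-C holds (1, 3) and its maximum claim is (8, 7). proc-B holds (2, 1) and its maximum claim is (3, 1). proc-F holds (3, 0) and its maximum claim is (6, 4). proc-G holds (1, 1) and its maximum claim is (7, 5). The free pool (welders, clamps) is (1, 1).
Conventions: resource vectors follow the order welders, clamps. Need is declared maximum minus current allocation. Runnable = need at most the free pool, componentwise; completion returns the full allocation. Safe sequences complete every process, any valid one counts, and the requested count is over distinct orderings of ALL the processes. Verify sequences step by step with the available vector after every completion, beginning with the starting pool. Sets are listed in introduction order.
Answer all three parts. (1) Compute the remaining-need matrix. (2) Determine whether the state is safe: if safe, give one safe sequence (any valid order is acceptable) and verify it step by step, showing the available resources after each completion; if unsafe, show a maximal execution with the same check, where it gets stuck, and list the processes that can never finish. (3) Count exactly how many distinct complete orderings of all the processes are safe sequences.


(1) Remaining need (order welders, clamps):
  proc-D: (3, 2)
  proc-C: (7, 4)
  proc-B: (1, 0)
  proc-F: (3, 4)
  proc-G: (6, 4)
(2) SAFE — a valid safe sequence is proc-B, proc-D, proc-F, proc-G, proc-C.
Key observation: proc-B marks the first exact bind of the order: its need (1, 0) fits the free (1, 1) with zero slack on a requested resource.
Check, step by step:
  pool = (1, 1)
  proc-B: need (1, 0) fits (1, 1); releases (2, 1), pool now (3, 2)
  proc-D: need (3, 2) fits (3, 2); releases (1, 3), pool now (4, 5)
  proc-F: need (3, 4) fits (4, 5); releases (3, 0), pool now (7, 5)
  proc-G: need (6, 4) fits (7, 5); releases (1, 1), pool now (8, 6)
  proc-C: need (7, 4) fits (8, 6); releases (1, 3), pool now (9, 9)
(3) Exactly 2 of the possible complete orderings are safe sequences.


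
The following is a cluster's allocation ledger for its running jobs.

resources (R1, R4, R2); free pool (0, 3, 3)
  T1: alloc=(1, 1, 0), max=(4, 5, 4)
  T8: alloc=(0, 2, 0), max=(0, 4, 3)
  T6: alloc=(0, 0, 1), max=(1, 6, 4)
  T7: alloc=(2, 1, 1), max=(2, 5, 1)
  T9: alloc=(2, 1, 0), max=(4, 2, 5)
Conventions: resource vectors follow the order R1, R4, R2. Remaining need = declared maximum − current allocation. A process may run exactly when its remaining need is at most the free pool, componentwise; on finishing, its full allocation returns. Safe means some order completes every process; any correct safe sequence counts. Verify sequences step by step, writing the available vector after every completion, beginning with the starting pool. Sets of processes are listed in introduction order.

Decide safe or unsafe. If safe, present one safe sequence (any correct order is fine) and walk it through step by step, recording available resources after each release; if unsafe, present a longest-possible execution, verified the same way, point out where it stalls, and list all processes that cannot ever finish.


SAFE, for example via the order T8, T7, T6, T9, T1.
Key observation: the first exact fit in this order is T8 — it needs (0, 2, 3) with (0, 3, 3) free, meeting a requested resource to the last unit.
Check, step by step:
  pool = (0, 3, 3)
  run T8 (needs (0, 2, 3), free (0, 3, 3)); after release of (0, 2, 0) the pool is (0, 5, 3)
  run T7 (needs (0, 4, 0), free (0, 5, 3)); after release of (2, 1, 1) the pool is (2, 6, 4)
  run T6 (needs (1, 6, 3), free (2, 6, 4)); after release of (0, 0, 1) the pool is (2, 6, 5)
  run T9 (needs (2, 1, 5), free (2, 6, 5)); after release of (2, 1, 0) the pool is (4, 7, 5)
  run T1 (needs (3, 4, 4), free (4, 7, 5)); after release of (1, 1, 0) the pool is (5, 8, 5)


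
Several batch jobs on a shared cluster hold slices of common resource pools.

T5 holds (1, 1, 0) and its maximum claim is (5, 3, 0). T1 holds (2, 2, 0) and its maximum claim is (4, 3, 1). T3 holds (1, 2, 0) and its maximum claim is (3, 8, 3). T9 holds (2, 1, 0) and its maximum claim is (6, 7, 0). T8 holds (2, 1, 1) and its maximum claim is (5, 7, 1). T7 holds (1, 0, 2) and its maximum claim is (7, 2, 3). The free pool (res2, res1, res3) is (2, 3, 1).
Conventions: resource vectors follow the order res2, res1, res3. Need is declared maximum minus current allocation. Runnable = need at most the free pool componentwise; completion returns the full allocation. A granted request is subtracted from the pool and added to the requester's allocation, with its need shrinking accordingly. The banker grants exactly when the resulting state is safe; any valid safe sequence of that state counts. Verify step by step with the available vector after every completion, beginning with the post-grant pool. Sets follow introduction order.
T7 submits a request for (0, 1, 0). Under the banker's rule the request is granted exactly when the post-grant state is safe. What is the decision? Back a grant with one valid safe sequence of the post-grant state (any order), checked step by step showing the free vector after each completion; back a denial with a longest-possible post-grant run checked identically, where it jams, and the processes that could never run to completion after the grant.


DENY. Granting would leave the state unsafe.
Key observation: after T1, T5 the pool peaks at (5, 5, 1), and each blocked process is short somewhere: T3 on res1, res3; T9 on res1; T8 on res1; T7 on res2.
On the post-grant state, T1, T5 is a maximal run — nothing extends it. Walking it through:
  pool = (2, 2, 1)
  T1 needs (2, 1, 1) <= (2, 2, 1) -> finishes; pool += (2, 2, 0) = (4, 4, 1)
  T5 needs (4, 2, 0) <= (4, 4, 1) -> finishes; pool += (1, 1, 0) = (5, 5, 1)
  blocked: T3 wants (2, 6, 3), pool (5, 5, 1) — not enough res1 and res3
  blocked: T9 wants (4, 6, 0), pool (5, 5, 1) — not enough res1
  blocked: T8 wants (3, 6, 0), pool (5, 5, 1) — not enough res1
  blocked: T7 wants (6, 1, 1), pool (5, 5, 1) — not enough res2
Post-grant, the permanently blocked set is T3, T9, T8 and T7.


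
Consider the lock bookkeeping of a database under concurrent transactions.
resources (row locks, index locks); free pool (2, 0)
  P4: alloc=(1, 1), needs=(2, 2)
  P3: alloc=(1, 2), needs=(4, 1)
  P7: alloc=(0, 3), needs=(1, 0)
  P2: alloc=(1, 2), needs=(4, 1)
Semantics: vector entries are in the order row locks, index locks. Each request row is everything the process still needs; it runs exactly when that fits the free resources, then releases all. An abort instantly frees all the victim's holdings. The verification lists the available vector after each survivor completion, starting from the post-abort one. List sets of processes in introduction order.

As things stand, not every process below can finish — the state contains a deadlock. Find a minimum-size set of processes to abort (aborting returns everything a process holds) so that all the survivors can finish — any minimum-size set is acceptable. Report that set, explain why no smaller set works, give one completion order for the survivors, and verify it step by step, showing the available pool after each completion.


The answer: abort P3.
Key observation: P2 could never have finished before the abort; with (1, 2) returned by P3, it fits at step 2.
No smaller set exists: with zero aborts the deadlock remains.
The survivors complete as P4, P2, P7. Walking it through (starting from the post-abort pool):
  pool = (3, 2)
  run P4 (needs (2, 2), free (3, 2)); after release of (1, 1) the pool is (4, 3)
  run P2 (needs (4, 1), free (4, 3)); after release of (1, 2) the pool is (5, 5)
  run P7 (needs (1, 0), free (5, 5)); after release of (0, 3) the pool is (5, 8)


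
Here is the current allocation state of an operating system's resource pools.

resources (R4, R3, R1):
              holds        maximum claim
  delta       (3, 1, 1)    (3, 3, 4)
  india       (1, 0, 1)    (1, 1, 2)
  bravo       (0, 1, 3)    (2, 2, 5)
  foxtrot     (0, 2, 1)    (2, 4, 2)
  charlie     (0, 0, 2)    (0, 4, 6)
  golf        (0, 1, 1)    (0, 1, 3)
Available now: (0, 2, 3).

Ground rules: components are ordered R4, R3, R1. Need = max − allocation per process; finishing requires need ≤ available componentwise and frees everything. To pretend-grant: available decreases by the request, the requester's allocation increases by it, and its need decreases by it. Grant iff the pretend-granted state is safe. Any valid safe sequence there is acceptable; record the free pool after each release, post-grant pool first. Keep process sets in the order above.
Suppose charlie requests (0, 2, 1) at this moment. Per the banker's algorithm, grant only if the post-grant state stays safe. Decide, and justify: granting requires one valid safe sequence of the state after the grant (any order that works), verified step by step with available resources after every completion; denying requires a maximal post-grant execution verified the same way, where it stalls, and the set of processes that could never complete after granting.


DENY. Granting would leave the state unsafe.
Key observation: after golf, india the pool peaks at (1, 1, 4), and each blocked process is short somewhere: delta on R3; bravo on R4; foxtrot on R4, R3; charlie on R3.
On the post-grant state, golf, india is a maximal run — nothing extends it. Check, step by step:
  pool = (0, 0, 2)
  golf needs (0, 0, 2) <= (0, 0, 2) -> finishes; pool += (0, 1, 1) = (0, 1, 3)
  india needs (0, 1, 1) <= (0, 1, 3) -> finishes; pool += (1, 0, 1) = (1, 1, 4)
  delta still needs (0, 2, 3) but only (1, 1, 4) is free — short on R3
  bravo still needs (2, 1, 2) but only (1, 1, 4) is free — short on R4
  foxtrot still needs (2, 2, 1) but only (1, 1, 4) is free — short on R4 and R3
  charlie still needs (0, 2, 3) but only (1, 1, 4) is free — short on R3
Post-grant, the permanently blocked set is delta, bravo, foxtrot and charlie.


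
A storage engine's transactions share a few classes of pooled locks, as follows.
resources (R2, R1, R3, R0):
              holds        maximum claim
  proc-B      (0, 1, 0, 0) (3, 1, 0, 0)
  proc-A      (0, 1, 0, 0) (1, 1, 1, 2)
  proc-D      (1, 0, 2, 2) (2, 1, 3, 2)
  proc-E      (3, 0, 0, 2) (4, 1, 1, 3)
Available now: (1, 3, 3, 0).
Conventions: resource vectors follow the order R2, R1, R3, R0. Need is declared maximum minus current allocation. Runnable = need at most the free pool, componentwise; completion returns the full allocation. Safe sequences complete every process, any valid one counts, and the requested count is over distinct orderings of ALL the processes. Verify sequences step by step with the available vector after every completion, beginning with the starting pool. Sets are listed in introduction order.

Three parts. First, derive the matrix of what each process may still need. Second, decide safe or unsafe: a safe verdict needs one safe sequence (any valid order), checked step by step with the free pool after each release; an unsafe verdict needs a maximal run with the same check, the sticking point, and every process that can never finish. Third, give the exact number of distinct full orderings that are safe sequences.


(1) Need matrix, components ordered R2, R1, R3, R0:
  proc-B: (3, 0, 0, 0)
  proc-A: (1, 0, 1, 2)
  proc-D: (1, 1, 1, 0)
  proc-E: (1, 1, 1, 1)
(2) SAFE, for example via the order proc-D, proc-A, proc-E, proc-B.
Key observation: the order's first zero-slack moment is proc-D ((1, 1, 1, 0) needed, (1, 3, 3, 0) free — a requested resource with nothing to spare).
Walking it through:
  pool = (1, 3, 3, 0)
  run proc-D (needs (1, 1, 1, 0), free (1, 3, 3, 0)); after release of (1, 0, 2, 2) the pool is (2, 3, 5, 2)
  run proc-A (needs (1, 0, 1, 2), free (2, 3, 5, 2)); after release of (0, 1, 0, 0) the pool is (2, 4, 5, 2)
  run proc-E (needs (1, 1, 1, 1), free (2, 4, 5, 2)); after release of (3, 0, 0, 2) the pool is (5, 4, 5, 4)
  run proc-B (needs (3, 0, 0, 0), free (5, 4, 5, 4)); after release of (0, 1, 0, 0) the pool is (5, 5, 5, 4)
(3) The exact count: 3 of the possible complete orderings are safe sequences.
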